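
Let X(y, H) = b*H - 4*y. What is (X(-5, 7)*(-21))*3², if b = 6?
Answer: -11718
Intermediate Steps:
X(y, H) = -4*y + 6*H (X(y, H) = 6*H - 4*y = -4*y + 6*H)
(X(-5, 7)*(-21))*3² = ((-4*(-5) + 6*7)*(-21))*3² = ((20 + 42)*(-21))*9 = (62*(-21))*9 = -1302*9 = -11718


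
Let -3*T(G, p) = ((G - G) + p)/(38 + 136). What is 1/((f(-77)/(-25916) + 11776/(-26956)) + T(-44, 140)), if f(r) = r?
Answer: -180170388/126495497 ≈ -1.4243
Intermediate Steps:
T(G, p) = -p/522 (T(G, p) = -((G - G) + p)/(3*(38 + 136)) = -(0 + p)/(3*174) = -p/(3*174) = -p/522)
1/((f(-77)/(-25916) + 11776/(-26956)) + T(-44, 140)) = 1/((-77/(-25916) + 11776/(-26956)) - 1/522*140) = 1/((-77*(-1/25916) + 11776*(-1/26956)) - 70/261) = 1/((7/2356 - 128/293) - 70/261) = 1/(-299517/690308 - 70/261) = 1/(-126495497/180170388) = -180170388/126495497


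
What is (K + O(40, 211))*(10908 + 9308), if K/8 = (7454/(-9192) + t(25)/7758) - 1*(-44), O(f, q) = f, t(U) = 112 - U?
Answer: 1286799627344/165073 ≈ 7.7953e+6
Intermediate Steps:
K = 57049614/165073 (K = 8*((7454/(-9192) + (112 - 1*25)/7758) - 1*(-44)) = 8*((7454*(-1/9192) + (112 - 25)*(1/7758)) + 44) = 8*((-3727/4596 + 87*(1/7758)) + 44) = 8*((-3727/4596 + 29/2586) + 44) = 8*(-528041/660292 + 44) = 8*(28524807/660292) = 57049614/165073 ≈ 345.60)
(K + O(40, 211))*(10908 + 9308) = (57049614/165073 + 40)*(10908 + 9308) = (63652534/165073)*20216 = 1286799627344/165073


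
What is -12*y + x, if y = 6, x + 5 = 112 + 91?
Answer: 126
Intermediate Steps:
x = 198 (x = -5 + (112 + 91) = -5 + 203 = 198)
-12*y + x = -12*6 + 198 = -72 + 198 = 126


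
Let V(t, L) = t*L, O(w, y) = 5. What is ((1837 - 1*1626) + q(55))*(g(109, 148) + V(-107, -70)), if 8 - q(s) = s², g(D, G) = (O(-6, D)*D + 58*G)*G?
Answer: -3812181092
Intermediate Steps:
g(D, G) = G*(5*D + 58*G) (g(D, G) = (5*D + 58*G)*G = G*(5*D + 58*G))
q(s) = 8 - s²
V(t, L) = L*t
((1837 - 1*1626) + q(55))*(g(109, 148) + V(-107, -70)) = ((1837 - 1*1626) + (8 - 1*55²))*(148*(5*109 + 58*148) - 70*(-107)) = ((1837 - 1626) + (8 - 1*3025))*(148*(545 + 8584) + 7490) = (211 + (8 - 3025))*(148*9129 + 7490) = (211 - 3017)*(1351092 + 7490) = -2806*1358582 = -3812181092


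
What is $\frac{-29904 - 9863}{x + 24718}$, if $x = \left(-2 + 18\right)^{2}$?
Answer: $- \frac{39767}{24974} \approx -1.5923$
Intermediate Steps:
$x = 256$ ($x = 16^{2} = 256$)
$\frac{-29904 - 9863}{x + 24718} = \frac{-29904 - 9863}{256 + 24718} = - \frac{39767}{24974}$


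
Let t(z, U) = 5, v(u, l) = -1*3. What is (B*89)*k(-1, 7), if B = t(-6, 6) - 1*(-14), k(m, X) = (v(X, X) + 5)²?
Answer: 6764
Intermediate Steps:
v(u, l) = -3
k(m, X) = 4 (k(m, X) = (-3 + 5)² = 2² = 4)
B = 19 (B = 5 - 1*(-14) = 5 + 14 = 19)
(B*89)*k(-1, 7) = (19*89)*4 = 1691*4 = 6764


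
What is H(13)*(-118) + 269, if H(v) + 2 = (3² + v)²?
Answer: -56607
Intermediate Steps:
H(v) = -2 + (9 + v)² (H(v) = -2 + (3² + v)² = -2 + (9 + v)²)
H(13)*(-118) + 269 = (-2 + (9 + 13)²)*(-118) + 269 = (-2 + 22²)*(-118) + 269 = (-2 + 484)*(-118) + 269 = 482*(-118) + 269 = -56876 + 269 = -56607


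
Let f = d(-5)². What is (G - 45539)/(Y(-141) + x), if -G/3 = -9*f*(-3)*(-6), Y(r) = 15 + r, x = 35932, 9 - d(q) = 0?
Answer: -6173/35806 ≈ -0.17240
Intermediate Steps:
d(q) = 9 (d(q) = 9 - 1*0 = 9 + 0 = 9)
f = 81 (f = 9² = 81)
G = 39366 (G = -(-27)*(81*(-3))*(-6) = -(-27)*(-243*(-6)) = -(-27)*1458 = -3*(-13122) = 39366)
(G - 45539)/(Y(-141) + x) = (39366 - 45539)/((15 - 141) + 35932) = -6173/(-126 + 35932) = -6173/35806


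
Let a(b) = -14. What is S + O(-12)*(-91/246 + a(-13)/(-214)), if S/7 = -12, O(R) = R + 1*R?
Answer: -336448/4387 ≈ -76.692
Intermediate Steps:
O(R) = 2*R (O(R) = R + R = 2*R)
S = -84 (S = 7*(-12) = -84)
S + O(-12)*(-91/246 + a(-13)/(-214)) = -84 + (2*(-12))*(-91/246 - 14/(-214)) = -84 - 24*(-91*1/246 - 14*(-1/214)) = -84 - 24*(-91/246 + 7/107) = -84 - 24*(-8015/26322) = -84 + 32060/4387 = -336448/4387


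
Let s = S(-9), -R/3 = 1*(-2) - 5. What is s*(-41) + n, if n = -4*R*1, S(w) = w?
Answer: 285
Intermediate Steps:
R = 21 (R = -3*(1*(-2) - 5) = -3*(-2 - 5) = -3*(-7) = 21)
s = -9
n = -84 (n = -4*21*1 = -84*1 = -84)
s*(-41) + n = -9*(-41) - 84 = 369 - 84 = 285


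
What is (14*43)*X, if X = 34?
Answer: 20468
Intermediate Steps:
(14*43)*X = (14*43)*34 = 602*34 = 20468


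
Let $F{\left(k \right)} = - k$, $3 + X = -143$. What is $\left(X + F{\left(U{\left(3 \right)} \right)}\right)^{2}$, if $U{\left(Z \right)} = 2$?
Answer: $21904$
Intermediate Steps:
$X = -146$ ($X = -3 - 143 = -146$)
$\left(X + F{\left(U{\left(3 \right)} \right)}\right)^{2} = \left(-146 - 2\right)^{2} = \left(-148\right)^{2} = 21904$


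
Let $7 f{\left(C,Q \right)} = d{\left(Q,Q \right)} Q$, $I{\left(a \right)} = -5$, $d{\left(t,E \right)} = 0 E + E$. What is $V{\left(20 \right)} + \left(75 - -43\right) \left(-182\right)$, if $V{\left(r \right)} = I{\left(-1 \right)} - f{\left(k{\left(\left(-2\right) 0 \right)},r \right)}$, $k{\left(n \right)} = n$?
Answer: $- \frac{150767}{7} \approx -21538.0$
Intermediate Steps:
$d{\left(t,E \right)} = E$ ($d{\left(t,E \right)} = 0 + E = E$)
$f{\left(C,Q \right)} = \frac{Q^{2}}{7}$ ($f{\left(C,Q \right)} = \frac{Q Q}{7} = \frac{Q^{2}}{7}$)
$V{\left(r \right)} = -5 - \frac{r^{2}}{7}$
$V{\left(20 \right)} + \left(75 - -43\right) \left(-182\right) = \left(-5 - \frac{20^{2}}{7}\right) + \left(75 - -43\right) \left(-182\right) = \left(-5 - \frac{400}{7}\right) + \left(75 + 43\right) \left(-182\right) = \left(-5 - \frac{400}{7}\right) + 118 \left(-182\right) = - \frac{435}{7} - 21476 = - \frac{150767}{7}$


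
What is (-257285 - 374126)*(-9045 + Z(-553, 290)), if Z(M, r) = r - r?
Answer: 5711112495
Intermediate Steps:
Z(M, r) = 0
(-257285 - 374126)*(-9045 + Z(-553, 290)) = (-257285 - 374126)*(-9045 + 0) = -631411*(-9045) = 5711112495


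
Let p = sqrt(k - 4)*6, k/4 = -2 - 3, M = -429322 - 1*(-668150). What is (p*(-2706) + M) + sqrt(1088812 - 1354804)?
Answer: 238828 - 32472*I*sqrt(6) + 2*I*sqrt(66498) ≈ 2.3883e+5 - 79024.0*I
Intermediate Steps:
M = 238828 (M = -429322 + 668150 = 238828)
k = -20 (k = 4*(-2 - 3) = 4*(-5) = -20)
p = 12*I*sqrt(6) (p = sqrt(-20 - 4)*6 = sqrt(-24)*6 = (2*I*sqrt(6))*6 = 12*I*sqrt(6) ≈ 29.394*I)
(p*(-2706) + M) + sqrt(1088812 - 1354804) = ((12*I*sqrt(6))*(-2706) + 238828) + sqrt(1088812 - 1354804) = (-32472*I*sqrt(6) + 238828) + sqrt(-265992) = (238828 - 32472*I*sqrt(6)) + 2*I*sqrt(66498) = 238828 - 32472*I*sqrt(6) + 2*I*sqrt(66498)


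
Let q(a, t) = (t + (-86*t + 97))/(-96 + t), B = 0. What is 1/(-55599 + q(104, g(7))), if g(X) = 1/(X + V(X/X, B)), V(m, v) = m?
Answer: -767/42645124 ≈ -1.7986e-5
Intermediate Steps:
g(X) = 1/(1 + X) (g(X) = 1/(X + X/X) = 1/(X + 1) = 1/(1 + X))
q(a, t) = (97 - 85*t)/(-96 + t) (q(a, t) = (t + (97 - 86*t))/(-96 + t) = (97 - 85*t)/(-96 + t))
1/(-55599 + q(104, g(7))) = 1/(-55599 + (97 - 85/(1 + 7))/(-96 + 1/(1 + 7))) = 1/(-55599 + (97 - 85/8)/(-96 + 1/8)) = 1/(-55599 + (97 - 85*⅛)/(-96 + ⅛)) = 1/(-55599 + (97 - 85/8)/(-767/8)) = 1/(-55599 - 8/767*691/8) = 1/(-55599 - 691/767) = 1/(-42645124/767) = -767/42645124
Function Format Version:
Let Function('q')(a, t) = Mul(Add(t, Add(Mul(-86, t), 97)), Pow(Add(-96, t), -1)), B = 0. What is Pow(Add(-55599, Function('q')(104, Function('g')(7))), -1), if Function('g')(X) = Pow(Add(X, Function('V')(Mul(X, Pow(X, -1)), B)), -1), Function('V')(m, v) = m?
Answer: Rational(-767, 42645124) ≈ -1.7986e-5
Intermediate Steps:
Function('g')(X) = Pow(Add(1, X), -1) (Function('g')(X) = Pow(Add(X, Mul(X, Pow(X, -1))), -1) = Pow(Add(X, 1), -1) = Pow(Add(1, X), -1))
Function('q')(a, t) = Mul(Pow(Add(-96, t), -1), Add(97, Mul(-85, t))) (Function('q')(a, t) = Mul(Add(t, Add(97, Mul(-86, t))), Pow(Add(-96, t), -1)) = Mul(Add(97, Mul(-85, t)), Pow(Add(-96, t), -1)) = Mul(Pow(Add(-96, t), -1), Add(97, Mul(-85, t))))
Pow(Add(-55599, Function('q')(104, Function('g')(7))), -1) = Pow(Add(-55599, Mul(Pow(Add(-96, Pow(Add(1, 7), -1)), -1), Add(97, Mul(-85, Pow(Add(1, 7), -1))))), -1) = Pow(Add(-55599, Mul(Pow(Add(-96, Pow(8, -1)), -1), Add(97, Mul(-85, Pow(8, -1))))), -1) = Pow(Add(-55599, Mul(Pow(Add(-96, Rational(1, 8)), -1), Add(97, Mul(-85, Rational(1, 8))))), -1) = Pow(Add(-55599, Mul(Pow(Rational(-767, 8), -1), Add(97, Rational(-85, 8)))), -1) = Pow(Add(-55599, Mul(Rational(-8, 767), Rational(691, 8))), -1) = Pow(Add(-55599, Rational(-691, 767)), -1) = Pow(Rational(-42645124, 767), -1) = Rational(-767, 42645124)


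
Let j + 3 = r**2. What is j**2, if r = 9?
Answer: 6084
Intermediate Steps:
j = 78 (j = -3 + 9**2 = -3 + 81 = 78)
j**2 = 78**2 = 6084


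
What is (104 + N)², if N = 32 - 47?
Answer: 7921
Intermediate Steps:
N = -15
(104 + N)² = (104 - 15)² = 89² = 7921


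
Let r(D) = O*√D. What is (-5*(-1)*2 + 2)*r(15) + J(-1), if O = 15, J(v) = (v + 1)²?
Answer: 180*√15 ≈ 697.14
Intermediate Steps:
J(v) = (1 + v)²
r(D) = 15*√D
(-5*(-1)*2 + 2)*r(15) + J(-1) = (-5*(-1)*2 + 2)*(15*√15) + (1 - 1)² = (5*2 + 2)*(15*√15) + 0² = (10 + 2)*(15*√15) + 0 = 12*(15*√15) + 0 = 180*√15 + 0 = 180*√15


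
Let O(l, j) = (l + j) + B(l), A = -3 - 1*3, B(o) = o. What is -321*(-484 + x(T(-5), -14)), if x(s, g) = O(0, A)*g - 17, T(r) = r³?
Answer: 133857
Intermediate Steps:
A = -6 (A = -3 - 3 = -6)
O(l, j) = j + 2*l (O(l, j) = (l + j) + l = (j + l) + l = j + 2*l)
x(s, g) = -17 - 6*g (x(s, g) = (-6 + 2*0)*g - 17 = (-6 + 0)*g - 17 = -6*g - 17 = -17 - 6*g)
-321*(-484 + x(T(-5), -14)) = -321*(-484 + (-17 - 6*(-14))) = -321*(-484 + (-17 + 84)) = -321*(-484 + 67) = -321*(-417) = 133857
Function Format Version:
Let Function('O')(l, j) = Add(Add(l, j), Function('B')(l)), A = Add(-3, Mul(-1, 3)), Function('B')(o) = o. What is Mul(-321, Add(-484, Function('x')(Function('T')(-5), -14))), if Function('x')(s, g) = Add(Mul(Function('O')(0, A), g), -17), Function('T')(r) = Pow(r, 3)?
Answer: 133857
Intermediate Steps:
A = -6 (A = Add(-3, -3) = -6)
Function('O')(l, j) = Add(j, Mul(2, l)) (Function('O')(l, j) = Add(Add(l, j), l) = Add(Add(j, l), l) = Add(j, Mul(2, l)))
Function('x')(s, g) = Add(-17, Mul(-6, g)) (Function('x')(s, g) = Add(Mul(Add(-6, Mul(2, 0)), g), -17) = Add(Mul(Add(-6, 0), g), -17) = Add(Mul(-6, g), -17) = Add(-17, Mul(-6, g)))
Mul(-321, Add(-484, Function('x')(Function('T')(-5), -14))) = Mul(-321, Add(-484, Add(-17, Mul(-6, -14)))) = Mul(-321, Add(-484, Add(-17, 84))) = Mul(-321, Add(-484, 67)) = Mul(-321, -417) = 133857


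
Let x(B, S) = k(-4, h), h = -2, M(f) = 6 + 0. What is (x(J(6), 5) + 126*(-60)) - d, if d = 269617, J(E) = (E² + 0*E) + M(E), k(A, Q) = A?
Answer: -277181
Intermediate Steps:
M(f) = 6
J(E) = 6 + E² (J(E) = (E² + 0*E) + 6 = (E² + 0) + 6 = E² + 6 = 6 + E²)
x(B, S) = -4
(x(J(6), 5) + 126*(-60)) - d = (-4 + 126*(-60)) - 1*269617 = (-4 - 7560) - 269617 = -7564 - 269617 = -277181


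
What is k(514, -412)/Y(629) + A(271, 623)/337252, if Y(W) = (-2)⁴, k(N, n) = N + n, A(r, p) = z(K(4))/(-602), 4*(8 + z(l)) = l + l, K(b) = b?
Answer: 1294288869/203025704 ≈ 6.3750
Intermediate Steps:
z(l) = -8 + l/2 (z(l) = -8 + (l + l)/4 = -8 + (2*l)/4 = -8 + l/2)
A(r, p) = 3/301 (A(r, p) = (-8 + (½)*4)/(-602) = (-8 + 2)*(-1/602) = -6*(-1/602) = 3/301)
Y(W) = 16
k(514, -412)/Y(629) + A(271, 623)/337252 = (514 - 412)/16 + (3/301)/337252 = 102*(1/16) + (3/301)*(1/337252) = 51/8 + 3/101512852 = 1294288869/203025704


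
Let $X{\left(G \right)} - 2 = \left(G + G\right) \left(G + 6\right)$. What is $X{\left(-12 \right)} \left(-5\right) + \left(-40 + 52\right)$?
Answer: $-718$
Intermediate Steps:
$X{\left(G \right)} = 2 + 2 G \left(6 + G\right)$ ($X{\left(G \right)} = 2 + \left(G + G\right) \left(G + 6\right) = 2 + 2 G \left(6 + G\right)$)
$X{\left(-12 \right)} \left(-5\right) + \left(-40 + 52\right) = \left(2 + 2 \left(-12\right)^{2} + 12 \left(-12\right)\right) \left(-5\right) + \left(-40 + 52\right) = \left(2 + 2 \cdot 144 - 144\right) \left(-5\right) + 12 = \left(2 + 288 - 144\right) \left(-5\right) + 12 = 146 \left(-5\right) + 12 = -730 + 12 = -718$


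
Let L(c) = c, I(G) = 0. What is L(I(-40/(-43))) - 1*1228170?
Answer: -1228170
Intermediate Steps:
L(I(-40/(-43))) - 1*1228170 = 0 - 1*1228170 = 0 - 1228170 = -1228170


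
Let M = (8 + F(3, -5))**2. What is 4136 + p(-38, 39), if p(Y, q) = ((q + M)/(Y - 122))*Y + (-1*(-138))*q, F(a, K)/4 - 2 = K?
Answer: 152497/16 ≈ 9531.1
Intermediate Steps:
F(a, K) = 8 + 4*K
M = 16 (M = (8 + (8 + 4*(-5)))**2 = (8 + (8 - 20))**2 = (8 - 12)**2 = (-4)**2 = 16)
p(Y, q) = 138*q + Y*(16 + q)/(-122 + Y) (p(Y, q) = ((q + 16)/(Y - 122))*Y + (-1*(-138))*q = ((16 + q)/(-122 + Y))*Y + 138*q = Y*(16 + q)/(-122 + Y) + 138*q = 138*q + Y*(16 + q)/(-122 + Y))
4136 + p(-38, 39) = 4136 + (-16836*39 + 16*(-38) + 139*(-38)*39)/(-122 - 38) = 4136 + (-656604 - 608 - 205998)/(-160) = 4136 - 1/160*(-863210) = 4136 + 86321/16 = 152497/16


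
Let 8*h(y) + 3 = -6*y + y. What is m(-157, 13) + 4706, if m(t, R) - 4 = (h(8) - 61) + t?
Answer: 35893/8 ≈ 4486.6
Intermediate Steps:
h(y) = -3/8 - 5*y/8 (h(y) = -3/8 + (-6*y + y)/8 = -3/8 + (-5*y)/8 = -3/8 - 5*y/8)
m(t, R) = -499/8 + t (m(t, R) = 4 + (((-3/8 - 5/8*8) - 61) + t) = 4 + (((-3/8 - 5) - 61) + t) = 4 + ((-43/8 - 61) + t) = 4 + (-531/8 + t) = -499/8 + t)
m(-157, 13) + 4706 = (-499/8 - 157) + 4706 = -1755/8 + 4706 = 35893/8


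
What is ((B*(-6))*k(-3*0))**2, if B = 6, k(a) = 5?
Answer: 32400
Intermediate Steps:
((B*(-6))*k(-3*0))**2 = ((6*(-6))*5)**2 = (-36*5)**2 = (-180)**2 = 32400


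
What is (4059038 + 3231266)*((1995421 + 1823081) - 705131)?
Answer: 22697421054784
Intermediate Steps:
(4059038 + 3231266)*((1995421 + 1823081) - 705131) = 7290304*(3818502 - 705131) = 7290304*3113371 = 22697421054784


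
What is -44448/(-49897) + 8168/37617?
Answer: 2079559112/1876975449 ≈ 1.1079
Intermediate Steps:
-44448/(-49897) + 8168/37617 = -44448*(-1/49897) + 8168*(1/37617) = 44448/49897 + 8168/37617 = 2079559112/1876975449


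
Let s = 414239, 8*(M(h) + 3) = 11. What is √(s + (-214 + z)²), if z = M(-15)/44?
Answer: 3*√6333570593/352 ≈ 678.27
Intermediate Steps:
M(h) = -13/8 (M(h) = -3 + (⅛)*11 = -3 + 11/8 = -13/8)
z = -13/352 (z = -13/8/44 = -13/8*1/44 = -13/352 ≈ -0.036932)
√(s + (-214 + z)²) = √(414239 + (-214 - 13/352)²) = √(414239 + (-75341/352)²) = √(414239 + 5676266281/123904) = √(57002135337/123904) = 3*√6333570593/352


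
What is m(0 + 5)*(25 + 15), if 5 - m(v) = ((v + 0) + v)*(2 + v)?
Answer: -2600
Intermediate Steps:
m(v) = 5 - 2*v*(2 + v) (m(v) = 5 - ((v + 0) + v)*(2 + v) = 5 - (v + v)*(2 + v) = 5 - 2*v*(2 + v))
m(0 + 5)*(25 + 15) = (5 - 4*(0 + 5) - 2*(0 + 5)²)*(25 + 15) = (5 - 4*5 - 2*5²)*40 = (5 - 20 - 2*25)*40 = (5 - 20 - 50)*40 = -65*40 = -2600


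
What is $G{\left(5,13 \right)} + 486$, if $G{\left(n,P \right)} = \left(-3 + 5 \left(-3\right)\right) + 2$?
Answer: $470$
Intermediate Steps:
$G{\left(n,P \right)} = -16$ ($G{\left(n,P \right)} = \left(-3 - 15\right) + 2 = -18 + 2 = -16$)
$G{\left(5,13 \right)} + 486 = -16 + 486 = 470$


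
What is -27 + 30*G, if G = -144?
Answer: -4347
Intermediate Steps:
-27 + 30*G = -27 + 30*(-144) = -27 - 4320 = -4347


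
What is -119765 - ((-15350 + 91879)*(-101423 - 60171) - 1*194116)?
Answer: 12366701577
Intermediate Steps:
-119765 - ((-15350 + 91879)*(-101423 - 60171) - 1*194116) = -119765 - (76529*(-161594) - 194116) = -119765 - (-12366627226 - 194116) = -119765 - 1*(-12366821342) = -119765 + 12366821342 = 12366701577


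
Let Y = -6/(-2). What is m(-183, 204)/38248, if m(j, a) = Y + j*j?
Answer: 8373/9562 ≈ 0.87565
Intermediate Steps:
Y = 3 (Y = -6*(-½) = 3)
m(j, a) = 3 + j² (m(j, a) = 3 + j*j = 3 + j²)
m(-183, 204)/38248 = (3 + (-183)²)/38248 = (3 + 33489)*(1/38248) = 33492*(1/38248) = 8373/9562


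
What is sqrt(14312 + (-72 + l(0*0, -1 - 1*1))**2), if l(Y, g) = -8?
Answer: 2*sqrt(5178) ≈ 143.92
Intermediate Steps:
sqrt(14312 + (-72 + l(0*0, -1 - 1*1))**2) = sqrt(14312 + (-72 - 8)**2) = sqrt(14312 + (-80)**2) = sqrt(14312 + 6400) = sqrt(20712) = 2*sqrt(5178)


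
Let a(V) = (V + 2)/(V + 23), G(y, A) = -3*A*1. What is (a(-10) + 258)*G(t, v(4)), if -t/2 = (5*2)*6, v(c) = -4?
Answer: 40152/13 ≈ 3088.6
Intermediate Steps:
t = -120 (t = -2*5*2*6 = -20*6 = -2*60 = -120)
G(y, A) = -3*A
a(V) = (2 + V)/(23 + V)
(a(-10) + 258)*G(t, v(4)) = ((2 - 10)/(23 - 10) + 258)*(-3*(-4)) = (-8/13 + 258)*12 = (3346/13)*12 = 40152/13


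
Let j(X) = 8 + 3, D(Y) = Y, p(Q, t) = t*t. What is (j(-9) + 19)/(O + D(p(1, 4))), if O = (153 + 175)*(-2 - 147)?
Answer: -15/24428 ≈ -0.00061405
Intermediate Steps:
p(Q, t) = t²
j(X) = 11
O = -48872 (O = 328*(-149) = -48872)
(j(-9) + 19)/(O + D(p(1, 4))) = (11 + 19)/(-48872 + 4²) = 30/(-48872 + 16) = 30/(-48856) = 30*(-1/48856) = -15/24428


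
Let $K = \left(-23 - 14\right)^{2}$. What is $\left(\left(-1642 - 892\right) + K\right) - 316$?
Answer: $-1481$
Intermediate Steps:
$K = 1369$ ($K = \left(-37\right)^{2} = 1369$)
$\left(\left(-1642 - 892\right) + K\right) - 316 = \left(\left(-1642 - 892\right) + 1369\right) - 316 = \left(-2534 + 1369\right) - 316 = -1165 - 316 = -1481$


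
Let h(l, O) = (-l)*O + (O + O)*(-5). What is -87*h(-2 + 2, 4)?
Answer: 3480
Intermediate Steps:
h(l, O) = -10*O - O*l (h(l, O) = -O*l + (2*O)*(-5) = -O*l - 10*O = -10*O - O*l)
-87*h(-2 + 2, 4) = -(-87)*4*(10 + (-2 + 2)) = -(-87)*4*(10 + 0) = -(-87)*4*10 = -87*(-40) = 3480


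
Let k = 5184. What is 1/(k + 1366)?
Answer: 1/6550 ≈ 0.00015267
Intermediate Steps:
1/(k + 1366) = 1/(5184 + 1366) = 1/6550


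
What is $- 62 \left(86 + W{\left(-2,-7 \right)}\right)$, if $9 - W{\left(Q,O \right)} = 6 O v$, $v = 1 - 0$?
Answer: $-8494$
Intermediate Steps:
$v = 1$ ($v = 1 + 0 = 1$)
$W{\left(Q,O \right)} = 9 - 6 O$ ($W{\left(Q,O \right)} = 9 - 6 O 1 = 9 - 6 O$)
$- 62 \left(86 + W{\left(-2,-7 \right)}\right) = - 62 \left(86 + \left(9 - -42\right)\right) = - 62 \left(86 + \left(9 + 42\right)\right) = - 62 \left(86 + 51\right) = \left(-62\right) 137 = -8494$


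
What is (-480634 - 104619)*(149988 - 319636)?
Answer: 99287000944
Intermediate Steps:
(-480634 - 104619)*(149988 - 319636) = -585253*(-169648) = 99287000944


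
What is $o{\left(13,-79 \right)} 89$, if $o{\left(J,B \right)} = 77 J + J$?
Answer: $90246$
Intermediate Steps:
$o{\left(J,B \right)} = 78 J$
$o{\left(13,-79 \right)} 89 = 78 \cdot 13 \cdot 89 = 1014 \cdot 89 = 90246$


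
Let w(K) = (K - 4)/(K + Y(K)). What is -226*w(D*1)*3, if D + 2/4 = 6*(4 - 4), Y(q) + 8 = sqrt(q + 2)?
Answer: -103734/283 - 6102*sqrt(6)/283 ≈ -419.37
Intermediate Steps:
Y(q) = -8 + sqrt(2 + q) (Y(q) = -8 + sqrt(q + 2) = -8 + sqrt(2 + q))
D = -1/2 (D = -1/2 + 6*(4 - 4) = -1/2 + 6*0 = -1/2 + 0 = -1/2 ≈ -0.50000)
w(K) = (-4 + K)/(-8 + K + sqrt(2 + K)) (w(K) = (K - 4)/(K + (-8 + sqrt(2 + K))) = (-4 + K)/(-8 + K + sqrt(2 + K)))
-226*w(D*1)*3 = -226*(-4 - 1/2*1)/(-8 - 1/2*1 + sqrt(2 - 1/2*1))*3 = -226*(-4 - 1/2)/(-8 - 1/2 + sqrt(2 - 1/2))*3 = -226*-9/2/(-8 - 1/2 + sqrt(3/2))*3 = -226*-9/2/(-8 - 1/2 + sqrt(6)/2)*3 = -226*-9/2/(-17/2 + sqrt(6)/2)*3 = -226*(-9/(2*(-17/2 + sqrt(6)/2)))*3 = -(-3051)/(-17/2 + sqrt(6)/2) = 3051/(-17/2 + sqrt(6)/2)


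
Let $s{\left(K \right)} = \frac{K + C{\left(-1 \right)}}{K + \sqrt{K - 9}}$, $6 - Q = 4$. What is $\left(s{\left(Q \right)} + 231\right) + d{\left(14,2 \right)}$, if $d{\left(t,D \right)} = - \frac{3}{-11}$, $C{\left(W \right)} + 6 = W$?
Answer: $\frac{2534}{11} + \frac{5 i \sqrt{7}}{11} \approx 230.36 + 1.2026 i$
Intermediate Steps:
$C{\left(W \right)} = -6 + W$
$Q = 2$ ($Q = 6 - 4 = 2$)
$d{\left(t,D \right)} = \frac{3}{11}$ ($d{\left(t,D \right)} = \left(-3\right) \left(- \frac{1}{11}\right) = \frac{3}{11}$)
$s{\left(K \right)} = \frac{-7 + K}{K + \sqrt{-9 + K}}$ ($s{\left(K \right)} = \frac{K - 7}{K + \sqrt{K - 9}} = \frac{K - 7}{K + \sqrt{-9 + K}} = \frac{-7 + K}{K + \sqrt{-9 + K}}$)
$\left(s{\left(Q \right)} + 231\right) + d{\left(14,2 \right)} = \left(\frac{-7 + 2}{2 + \sqrt{-9 + 2}} + 231\right) + \frac{3}{11} = \left(\frac{1}{2 + \sqrt{-7}} \left(-5\right) + 231\right) + \frac{3}{11} = \left(\frac{1}{2 + i \sqrt{7}} \left(-5\right) + 231\right) + \frac{3}{11} = \left(- \frac{5}{2 + i \sqrt{7}} + 231\right) + \frac{3}{11} = \left(231 - \frac{5}{2 + i \sqrt{7}}\right) + \frac{3}{11} = \frac{2544}{11} - \frac{5}{2 + i \sqrt{7}}$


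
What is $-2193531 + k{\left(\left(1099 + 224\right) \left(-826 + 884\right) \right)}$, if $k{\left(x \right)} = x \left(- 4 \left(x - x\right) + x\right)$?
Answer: $5885913225$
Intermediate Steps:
$k{\left(x \right)} = x^{2}$ ($k{\left(x \right)} = x \left(\left(-4\right) 0 + x\right) = x \left(0 + x\right) = x x = x^{2}$)
$-2193531 + k{\left(\left(1099 + 224\right) \left(-826 + 884\right) \right)} = -2193531 + \left(\left(1099 + 224\right) \left(-826 + 884\right)\right)^{2} = -2193531 + \left(1323 \cdot 58\right)^{2} = -2193531 + 76734^{2} = -2193531 + 5888106756 = 5885913225$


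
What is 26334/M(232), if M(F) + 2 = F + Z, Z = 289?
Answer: 8778/173 ≈ 50.740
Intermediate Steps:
M(F) = 287 + F (M(F) = -2 + (F + 289) = -2 + (289 + F) = 287 + F)
26334/M(232) = 26334/(287 + 232) = 26334/519 = 26334*(1/519) = 8778/173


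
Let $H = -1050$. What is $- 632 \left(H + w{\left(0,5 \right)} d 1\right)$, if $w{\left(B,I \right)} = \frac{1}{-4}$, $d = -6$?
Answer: $662652$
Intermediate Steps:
$w{\left(B,I \right)} = - \frac{1}{4}$
$- 632 \left(H + w{\left(0,5 \right)} d 1\right) = - 632 \left(-1050 + \left(- \frac{1}{4}\right) \left(-6\right) 1\right) = - 632 \left(-1050 + \frac{3}{2} \cdot 1\right) = - 632 \left(-1050 + \frac{3}{2}\right) = \left(-632\right) \left(- \frac{2097}{2}\right) = 662652$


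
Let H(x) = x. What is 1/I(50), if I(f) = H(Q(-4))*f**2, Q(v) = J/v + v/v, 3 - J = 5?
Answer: 1/3750 ≈ 0.00026667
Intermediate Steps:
J = -2 (J = 3 - 1*5 = 3 - 5 = -2)
Q(v) = 1 - 2/v (Q(v) = -2/v + v/v = -2/v + 1 = 1 - 2/v)
I(f) = 3*f**2/2 (I(f) = ((-2 - 4)/(-4))*f**2 = (-1/4*(-6))*f**2 = 3*f**2/2)
1/I(50) = 1/((3/2)*50**2) = 1/((3/2)*2500) = 1/3750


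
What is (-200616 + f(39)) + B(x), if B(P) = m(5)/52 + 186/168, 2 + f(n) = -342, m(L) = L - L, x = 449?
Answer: -5626849/28 ≈ -2.0096e+5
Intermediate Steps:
m(L) = 0
f(n) = -344 (f(n) = -2 - 342 = -344)
B(P) = 31/28 (B(P) = 0/52 + 186/168 = 0*(1/52) + 186*(1/168) = 0 + 31/28 = 31/28)
(-200616 + f(39)) + B(x) = (-200616 - 344) + 31/28 = -200960 + 31/28 = -5626849/28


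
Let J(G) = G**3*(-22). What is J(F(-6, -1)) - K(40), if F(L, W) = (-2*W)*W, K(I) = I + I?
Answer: 96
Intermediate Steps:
K(I) = 2*I
F(L, W) = -2*W**2
J(G) = -22*G**3
J(F(-6, -1)) - K(40) = -22*(-2*(-1)**2)**3 - 2*40 = -22*(-2*1)**3 - 1*80 = -22*(-2)**3 - 80 = -22*(-8) - 80 = 176 - 80 = 96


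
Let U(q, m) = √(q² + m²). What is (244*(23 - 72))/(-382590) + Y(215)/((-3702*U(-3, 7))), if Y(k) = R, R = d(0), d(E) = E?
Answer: 5978/191295 ≈ 0.031250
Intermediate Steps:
R = 0
Y(k) = 0
U(q, m) = √(m² + q²)
(244*(23 - 72))/(-382590) + Y(215)/((-3702*U(-3, 7))) = (244*(23 - 72))/(-382590) + 0/((-3702*√(7² + (-3)²))) = (244*(-49))*(-1/382590) + 0/((-3702*√(49 + 9))) = -11956*(-1/382590) + 0/((-3702*√58)) = 5978/191295 + 0*(-√58/214716) = 5978/191295 + 0 = 5978/191295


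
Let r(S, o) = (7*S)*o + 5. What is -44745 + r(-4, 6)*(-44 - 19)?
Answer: -34476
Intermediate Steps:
r(S, o) = 5 + 7*S*o (r(S, o) = 7*S*o + 5 = 5 + 7*S*o)
-44745 + r(-4, 6)*(-44 - 19) = -44745 + (5 + 7*(-4)*6)*(-44 - 19) = -44745 + (5 - 168)*(-63) = -44745 - 163*(-63) = -44745 + 10269 = -34476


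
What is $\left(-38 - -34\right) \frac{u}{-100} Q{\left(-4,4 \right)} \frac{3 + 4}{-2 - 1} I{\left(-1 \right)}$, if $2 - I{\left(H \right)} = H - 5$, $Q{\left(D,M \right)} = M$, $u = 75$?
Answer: $-224$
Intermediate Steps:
$I{\left(H \right)} = 7 - H$ ($I{\left(H \right)} = 2 - \left(H - 5\right) = 2 - \left(-5 + H\right) = 7 - H$)
$\left(-38 - -34\right) \frac{u}{-100} Q{\left(-4,4 \right)} \frac{3 + 4}{-2 - 1} I{\left(-1 \right)} = \left(-38 - -34\right) \frac{75}{-100} \cdot 4 \frac{3 + 4}{-2 - 1} \left(7 - -1\right) = \left(-38 + 34\right) 75 \left(- \frac{1}{100}\right) 4 \frac{7}{-3} \left(7 + 1\right) = \left(-4\right) \left(- \frac{3}{4}\right) 4 \cdot 7 \left(- \frac{1}{3}\right) 8 = 3 \cdot 4 \left(- \frac{7}{3}\right) 8 = 3 \left(\left(- \frac{28}{3}\right) 8\right) = 3 \left(- \frac{224}{3}\right) = -224$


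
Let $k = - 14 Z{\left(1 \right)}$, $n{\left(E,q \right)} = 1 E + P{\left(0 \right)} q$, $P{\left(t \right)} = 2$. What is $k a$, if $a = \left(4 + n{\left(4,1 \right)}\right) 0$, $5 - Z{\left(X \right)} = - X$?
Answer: $0$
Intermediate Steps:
$Z{\left(X \right)} = 5 + X$ ($Z{\left(X \right)} = 5 - - X = 5 + X$)
$n{\left(E,q \right)} = E + 2 q$ ($n{\left(E,q \right)} = 1 E + 2 q = E + 2 q$)
$a = 0$ ($a = \left(4 + \left(4 + 2 \cdot 1\right)\right) 0 = \left(4 + \left(4 + 2\right)\right) 0 = \left(4 + 6\right) 0 = 10 \cdot 0 = 0$)
$k = -84$ ($k = - 14 \left(5 + 1\right) = \left(-14\right) 6 = -84$)
$k a = \left(-84\right) 0 = 0$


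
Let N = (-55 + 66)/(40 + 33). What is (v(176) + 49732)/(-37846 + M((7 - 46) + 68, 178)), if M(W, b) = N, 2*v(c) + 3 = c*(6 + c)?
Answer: -9598989/5525494 ≈ -1.7372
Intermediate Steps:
v(c) = -3/2 + c*(6 + c)/2 (v(c) = -3/2 + (c*(6 + c))/2 = -3/2 + c*(6 + c)/2)
N = 11/73 ≈ 0.15068
M(W, b) = 11/73
(v(176) + 49732)/(-37846 + M((7 - 46) + 68, 178)) = ((-3/2 + (1/2)*176**2 + 3*176) + 49732)/(-37846 + 11/73) = ((-3/2 + (1/2)*30976 + 528) + 49732)/(-2762747/73) = ((-3/2 + 15488 + 528) + 49732)*(-73/2762747) = (32029/2 + 49732)*(-73/2762747) = (131493/2)*(-73/2762747) = -9598989/5525494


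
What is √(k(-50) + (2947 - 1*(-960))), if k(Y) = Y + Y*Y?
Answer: √6357 ≈ 79.731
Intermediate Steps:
k(Y) = Y + Y²
√(k(-50) + (2947 - 1*(-960))) = √(-50*(1 - 50) + (2947 - 1*(-960))) = √(-50*(-49) + (2947 + 960)) = √(2450 + 3907) = √6357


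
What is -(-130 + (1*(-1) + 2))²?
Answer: -16641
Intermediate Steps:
-(-130 + (1*(-1) + 2))² = -(-130 + (-1 + 2))² = -(-130 + 1)² = -1*(-129)² = -1*16641 = -16641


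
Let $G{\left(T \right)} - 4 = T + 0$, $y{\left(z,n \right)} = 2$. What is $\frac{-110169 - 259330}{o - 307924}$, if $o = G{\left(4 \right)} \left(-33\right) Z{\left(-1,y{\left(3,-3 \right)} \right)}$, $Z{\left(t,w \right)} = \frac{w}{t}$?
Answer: $\frac{369499}{307396} \approx 1.202$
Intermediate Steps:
$G{\left(T \right)} = 4 + T$ ($G{\left(T \right)} = 4 + \left(T + 0\right) = 4 + T$)
$o = 528$ ($o = \left(4 + 4\right) \left(-33\right) \frac{2}{-1} = 8 \left(-33\right) 2 \left(-1\right) = \left(-264\right) \left(-2\right) = 528$)
$\frac{-110169 - 259330}{o - 307924} = \frac{-110169 - 259330}{528 - 307924} = - \frac{369499}{-307396} = \left(-369499\right) \left(- \frac{1}{307396}\right) = \frac{369499}{307396}$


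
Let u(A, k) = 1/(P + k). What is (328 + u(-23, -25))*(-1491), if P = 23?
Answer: -976605/2 ≈ -4.8830e+5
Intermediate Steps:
u(A, k) = 1/(23 + k)
(328 + u(-23, -25))*(-1491) = (328 + 1/(23 - 25))*(-1491) = (328 + 1/(-2))*(-1491) = (328 - 1/2)*(-1491) = (655/2)*(-1491) = -976605/2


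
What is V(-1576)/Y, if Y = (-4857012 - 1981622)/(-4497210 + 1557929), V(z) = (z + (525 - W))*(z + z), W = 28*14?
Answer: 6684418793208/3419317 ≈ 1.9549e+6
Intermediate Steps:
W = 392
V(z) = 2*z*(133 + z) (V(z) = (z + (525 - 1*392))*(z + z) = (z + (525 - 392))*(2*z) = (z + 133)*(2*z) = (133 + z)*(2*z) = 2*z*(133 + z))
Y = 6838634/2939281 (Y = -6838634/(-2939281) = -6838634*(-1/2939281) = 6838634/2939281 ≈ 2.3266)
V(-1576)/Y = (2*(-1576)*(133 - 1576))/(6838634/2939281) = (2*(-1576)*(-1443))*(2939281/6838634) = 4548336*(2939281/6838634) = 6684418793208/3419317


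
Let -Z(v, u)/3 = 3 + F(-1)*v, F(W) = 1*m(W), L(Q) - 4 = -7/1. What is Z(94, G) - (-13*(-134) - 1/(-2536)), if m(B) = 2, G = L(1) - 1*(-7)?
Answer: -5870841/2536 ≈ -2315.0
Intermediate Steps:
L(Q) = -3 (L(Q) = 4 - 7/1 = 4 - 7*1 = 4 - 7 = -3)
G = 4 (G = -3 - 1*(-7) = -3 + 7 = 4)
F(W) = 2 (F(W) = 1*2 = 2)
Z(v, u) = -9 - 6*v (Z(v, u) = -3*(3 + 2*v) = -9 - 6*v)
Z(94, G) - (-13*(-134) - 1/(-2536)) = (-9 - 6*94) - (-13*(-134) - 1/(-2536)) = (-9 - 564) - (1742 - 1*(-1/2536)) = -573 - (1742 + 1/2536) = -573 - 1*4417713/2536 = -573 - 4417713/2536 = -5870841/2536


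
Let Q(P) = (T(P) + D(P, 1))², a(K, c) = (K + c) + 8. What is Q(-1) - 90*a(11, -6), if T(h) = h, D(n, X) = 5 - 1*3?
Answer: -1169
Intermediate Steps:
D(n, X) = 2 (D(n, X) = 5 - 3 = 2)
a(K, c) = 8 + K + c
Q(P) = (2 + P)² (Q(P) = (P + 2)² = (2 + P)²)
Q(-1) - 90*a(11, -6) = (2 - 1)² - 90*(8 + 11 - 6) = 1² - 90*13 = 1 - 1170 = -1169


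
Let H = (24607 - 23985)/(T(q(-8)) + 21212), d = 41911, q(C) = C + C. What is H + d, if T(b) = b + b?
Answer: 443837801/10590 ≈ 41911.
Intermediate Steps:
q(C) = 2*C
T(b) = 2*b
H = 311/10590 (H = (24607 - 23985)/(2*(2*(-8)) + 21212) = 622/(2*(-16) + 21212) = 622/(-32 + 21212) = 622/21180 = 622*(1/21180) = 311/10590 ≈ 0.029367)
H + d = 311/10590 + 41911 = 443837801/10590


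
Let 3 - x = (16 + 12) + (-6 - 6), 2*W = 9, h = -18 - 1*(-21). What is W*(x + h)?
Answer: -45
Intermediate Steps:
h = 3 (h = -18 + 21 = 3)
W = 9/2 (W = (½)*9 = 9/2 ≈ 4.5000)
x = -13 (x = 3 - ((16 + 12) + (-6 - 6)) = 3 - (28 - 12) = 3 - 1*16 = 3 - 16 = -13)
W*(x + h) = 9*(-13 + 3)/2 = (9/2)*(-10) = -45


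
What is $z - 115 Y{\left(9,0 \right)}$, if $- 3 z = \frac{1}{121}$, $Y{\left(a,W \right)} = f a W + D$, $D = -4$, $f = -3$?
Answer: $\frac{166979}{363} \approx 460.0$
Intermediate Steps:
$Y{\left(a,W \right)} = -4 - 3 W a$ ($Y{\left(a,W \right)} = - 3 a W - 4 = - 3 W a - 4 = -4 - 3 W a$)
$z = - \frac{1}{363}$ ($z = - \frac{1}{3 \cdot 121} = \left(- \frac{1}{3}\right) \frac{1}{121} = - \frac{1}{363} \approx -0.0027548$)
$z - 115 Y{\left(9,0 \right)} = - \frac{1}{363} - 115 \left(-4 - 0 \cdot 9\right) = - \frac{1}{363} - 115 \left(-4 + 0\right) = - \frac{1}{363} - -460 = - \frac{1}{363} + 460 = \frac{166979}{363}$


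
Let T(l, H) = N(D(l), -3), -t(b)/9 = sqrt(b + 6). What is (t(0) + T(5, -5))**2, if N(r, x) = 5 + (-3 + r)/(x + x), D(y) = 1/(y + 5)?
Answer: 1857841/3600 - 987*sqrt(6)/10 ≈ 274.30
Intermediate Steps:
t(b) = -9*sqrt(6 + b) (t(b) = -9*sqrt(b + 6) = -9*sqrt(6 + b))
D(y) = 1/(5 + y)
N(r, x) = 5 + (-3 + r)/(2*x) (N(r, x) = 5 + (-3 + r)/((2*x)) = 5 + (-3 + r)*(1/(2*x)) = 5 + (-3 + r)/(2*x))
T(l, H) = 11/2 - 1/(6*(5 + l)) (T(l, H) = (1/2)*(-3 + 1/(5 + l) + 10*(-3))/(-3) = (1/2)*(-1/3)*(-3 + 1/(5 + l) - 30) = (1/2)*(-1/3)*(-33 + 1/(5 + l)) = 11/2 - 1/(6*(5 + l)))
(t(0) + T(5, -5))**2 = (-9*sqrt(6 + 0) + (164 + 33*5)/(6*(5 + 5)))**2 = (-9*sqrt(6) + (1/6)*(164 + 165)/10)**2 = (-9*sqrt(6) + (1/6)*(1/10)*329)**2 = (-9*sqrt(6) + 329/60)**2 = (329/60 - 9*sqrt(6))**2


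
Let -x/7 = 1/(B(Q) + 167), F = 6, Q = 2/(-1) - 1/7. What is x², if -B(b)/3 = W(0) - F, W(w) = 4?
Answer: 49/29929 ≈ 0.0016372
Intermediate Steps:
Q = -15/7 (Q = 2*(-1) - 1*⅐ = -2 - ⅐ = -15/7 ≈ -2.1429)
B(b) = 6 (B(b) = -3*(4 - 1*6) = -3*(4 - 6) = -3*(-2) = 6)
x = -7/173 (x = -7/(6 + 167) = -7/173 ≈ -0.040462)
x² = (-7/173)² = 49/29929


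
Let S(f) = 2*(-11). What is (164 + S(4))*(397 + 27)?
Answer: 60208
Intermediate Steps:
S(f) = -22
(164 + S(4))*(397 + 27) = (164 - 22)*(397 + 27) = 142*424 = 60208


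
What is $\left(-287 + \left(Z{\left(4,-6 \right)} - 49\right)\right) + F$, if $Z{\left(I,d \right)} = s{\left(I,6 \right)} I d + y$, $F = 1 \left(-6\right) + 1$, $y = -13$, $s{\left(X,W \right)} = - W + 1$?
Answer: $-234$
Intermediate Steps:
$s{\left(X,W \right)} = 1 - W$
$F = -5$ ($F = -6 + 1 = -5$)
$Z{\left(I,d \right)} = -13 - 5 I d$ ($Z{\left(I,d \right)} = \left(1 - 6\right) I d - 13 = - 5 I d - 13 = -13 - 5 I d$)
$\left(-287 + \left(Z{\left(4,-6 \right)} - 49\right)\right) + F = \left(-287 - \left(62 - 120\right)\right) - 5 = \left(-287 + \left(\left(-13 + 120\right) - 49\right)\right) - 5 = \left(-287 + \left(107 - 49\right)\right) - 5 = \left(-287 + 58\right) - 5 = -229 - 5 = -234$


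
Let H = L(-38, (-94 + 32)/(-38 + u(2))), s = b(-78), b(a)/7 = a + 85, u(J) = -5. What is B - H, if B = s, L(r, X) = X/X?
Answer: 48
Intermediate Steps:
b(a) = 595 + 7*a (b(a) = 7*(a + 85) = 7*(85 + a) = 595 + 7*a)
s = 49 (s = 595 + 7*(-78) = 595 - 546 = 49)
L(r, X) = 1
B = 49
H = 1
B - H = 49 - 1*1 = 49 - 1 = 48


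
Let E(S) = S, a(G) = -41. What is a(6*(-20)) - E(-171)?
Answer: 130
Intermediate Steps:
a(6*(-20)) - E(-171) = -41 - 1*(-171) = -41 + 171 = 130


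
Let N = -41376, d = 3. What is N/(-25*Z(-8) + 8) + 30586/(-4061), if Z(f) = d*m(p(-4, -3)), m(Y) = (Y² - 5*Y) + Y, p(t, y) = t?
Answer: 11858278/1214239 ≈ 9.7660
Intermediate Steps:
m(Y) = Y² - 4*Y
Z(f) = 96 (Z(f) = 3*(-4*(-4 - 4)) = 3*(-4*(-8)) = 3*32 = 96)
N/(-25*Z(-8) + 8) + 30586/(-4061) = -41376/(-25*96 + 8) + 30586/(-4061) = -41376/(-2400 + 8) + 30586*(-1/4061) = -41376/(-2392) - 30586/4061 = -41376*(-1/2392) - 30586/4061 = 5172/299 - 30586/4061 = 11858278/1214239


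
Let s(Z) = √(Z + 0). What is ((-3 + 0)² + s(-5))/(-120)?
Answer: -3/40 - I*√5/120 ≈ -0.075 - 0.018634*I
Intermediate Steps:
s(Z) = √Z
((-3 + 0)² + s(-5))/(-120) = ((-3 + 0)² + √(-5))/(-120) = ((-3)² + I*√5)*(-1/120) = (9 + I*√5)*(-1/120) = -3/40 - I*√5/120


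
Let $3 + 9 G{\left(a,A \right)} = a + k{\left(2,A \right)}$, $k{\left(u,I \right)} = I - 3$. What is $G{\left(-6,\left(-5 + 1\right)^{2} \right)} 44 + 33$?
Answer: $\frac{473}{9} \approx 52.556$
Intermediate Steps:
$k{\left(u,I \right)} = -3 + I$
$G{\left(a,A \right)} = - \frac{2}{3} + \frac{A}{9} + \frac{a}{9}$ ($G{\left(a,A \right)} = - \frac{1}{3} + \frac{a + \left(-3 + A\right)}{9} = - \frac{1}{3} + \frac{-3 + A + a}{9} = - \frac{1}{3} + \left(- \frac{1}{3} + \frac{A}{9} + \frac{a}{9}\right) = - \frac{2}{3} + \frac{A}{9} + \frac{a}{9}$)
$G{\left(-6,\left(-5 + 1\right)^{2} \right)} 44 + 33 = \left(- \frac{2}{3} + \frac{\left(-5 + 1\right)^{2}}{9} + \frac{1}{9} \left(-6\right)\right) 44 + 33 = \left(- \frac{2}{3} + \frac{\left(-4\right)^{2}}{9} - \frac{2}{3}\right) 44 + 33 = \left(- \frac{2}{3} + \frac{1}{9} \cdot 16 - \frac{2}{3}\right) 44 + 33 = \left(- \frac{2}{3} + \frac{16}{9} - \frac{2}{3}\right) 44 + 33 = \frac{4}{9} \cdot 44 + 33 = \frac{176}{9} + 33 = \frac{473}{9}$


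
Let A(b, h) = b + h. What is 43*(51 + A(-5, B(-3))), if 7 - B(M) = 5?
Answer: 2064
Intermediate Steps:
B(M) = 2 (B(M) = 7 - 1*5 = 7 - 5 = 2)
43*(51 + A(-5, B(-3))) = 43*(51 + (-5 + 2)) = 43*(51 - 3) = 43*48 = 2064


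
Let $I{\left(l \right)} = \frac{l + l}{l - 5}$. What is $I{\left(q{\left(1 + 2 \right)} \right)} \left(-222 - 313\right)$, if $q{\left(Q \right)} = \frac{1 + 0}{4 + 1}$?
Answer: $\frac{535}{12} \approx 44.583$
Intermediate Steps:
$q{\left(Q \right)} = \frac{1}{5}$ ($q{\left(Q \right)} = 1 \cdot \frac{1}{5} = \frac{1}{5}$)
$I{\left(l \right)} = \frac{2 l}{-5 + l}$
$I{\left(q{\left(1 + 2 \right)} \right)} \left(-222 - 313\right) = 2 \cdot \frac{1}{5} \frac{1}{-5 + \frac{1}{5}} \left(-222 - 313\right) = 2 \cdot \frac{1}{5} \frac{1}{- \frac{24}{5}} \left(-535\right) = 2 \cdot \frac{1}{5} \left(- \frac{5}{24}\right) \left(-535\right) = \left(- \frac{1}{12}\right) \left(-535\right) = \frac{535}{12}$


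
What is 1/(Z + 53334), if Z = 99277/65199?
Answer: 65199/3477422743 ≈ 1.8749e-5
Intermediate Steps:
Z = 99277/65199 (Z = 99277*(1/65199) = 99277/65199 ≈ 1.5227)
1/(Z + 53334) = 1/(99277/65199 + 53334) = 1/(3477422743/65199) = 65199/3477422743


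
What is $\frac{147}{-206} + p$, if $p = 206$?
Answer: $\frac{42289}{206} \approx 205.29$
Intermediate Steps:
$\frac{147}{-206} + p = \frac{147}{-206} + 206 = 147 \left(- \frac{1}{206}\right) + 206 = - \frac{147}{206} + 206 = \frac{42289}{206}$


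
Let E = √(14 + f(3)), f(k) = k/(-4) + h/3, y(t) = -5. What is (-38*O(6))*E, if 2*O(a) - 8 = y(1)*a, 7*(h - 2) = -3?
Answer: 209*√24297/21 ≈ 1551.3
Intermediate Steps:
h = 11/7 (h = 2 + (⅐)*(-3) = 2 - 3/7 = 11/7 ≈ 1.5714)
f(k) = 11/21 - k/4 (f(k) = k/(-4) + (11/7)/3 = k*(-¼) + (11/7)*(⅓) = -k/4 + 11/21 = 11/21 - k/4)
O(a) = 4 - 5*a/2 (O(a) = 4 + (-5*a)/2 = 4 - 5*a/2)
E = √24297/42 (E = √(14 + (11/21 - ¼*3)) = √(14 + (11/21 - ¾)) = √(14 - 19/84) = √(1157/84) = √24297/42 ≈ 3.7113)
(-38*O(6))*E = (-38*(4 - 5/2*6))*(√24297/42) = (-38*(4 - 15))*(√24297/42) = (-38*(-11))*(√24297/42) = 418*(√24297/42) = 209*√24297/21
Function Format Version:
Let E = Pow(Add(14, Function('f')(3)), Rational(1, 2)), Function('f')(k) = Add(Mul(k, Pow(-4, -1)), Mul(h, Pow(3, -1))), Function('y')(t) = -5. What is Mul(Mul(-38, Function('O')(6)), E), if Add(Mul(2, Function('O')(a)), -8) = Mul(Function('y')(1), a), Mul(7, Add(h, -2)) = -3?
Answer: Mul(Rational(209, 21), Pow(24297, Rational(1, 2))) ≈ 1551.3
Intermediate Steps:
h = Rational(11, 7) (h = Add(2, Mul(Rational(1, 7), -3)) = Add(2, Rational(-3, 7)) = Rational(11, 7) ≈ 1.5714)
Function('f')(k) = Add(Rational(11, 21), Mul(Rational(-1, 4), k)) (Function('f')(k) = Add(Mul(k, Pow(-4, -1)), Mul(Rational(11, 7), Pow(3, -1))) = Add(Mul(k, Rational(-1, 4)), Mul(Rational(11, 7), Rational(1, 3))) = Add(Mul(Rational(-1, 4), k), Rational(11, 21)) = Add(Rational(11, 21), Mul(Rational(-1, 4), k)))
Function('O')(a) = Add(4, Mul(Rational(-5, 2), a)) (Function('O')(a) = Add(4, Mul(Rational(1, 2), Mul(-5, a))) = Add(4, Mul(Rational(-5, 2), a)))
E = Mul(Rational(1, 42), Pow(24297, Rational(1, 2))) (E = Pow(Add(14, Add(Rational(11, 21), Mul(Rational(-1, 4), 3))), Rational(1, 2)) = Pow(Add(14, Add(Rational(11, 21), Rational(-3, 4))), Rational(1, 2)) = Pow(Add(14, Rational(-19, 84)), Rational(1, 2)) = Pow(Rational(1157, 84), Rational(1, 2)) = Mul(Rational(1, 42), Pow(24297, Rational(1, 2))) ≈ 3.7113)
Mul(Mul(-38, Function('O')(6)), E) = Mul(Mul(-38, Add(4, Mul(Rational(-5, 2), 6))), Mul(Rational(1, 42), Pow(24297, Rational(1, 2)))) = Mul(Mul(-38, Add(4, -15)), Mul(Rational(1, 42), Pow(24297, Rational(1, 2)))) = Mul(Mul(-38, -11), Mul(Rational(1, 42), Pow(24297, Rational(1, 2)))) = Mul(418, Mul(Rational(1, 42), Pow(24297, Rational(1, 2)))) = Mul(Rational(209, 21), Pow(24297, Rational(1, 2)))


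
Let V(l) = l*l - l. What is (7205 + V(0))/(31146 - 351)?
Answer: 1441/6159 ≈ 0.23397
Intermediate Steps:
V(l) = l² - l
(7205 + V(0))/(31146 - 351) = (7205 + 0*(-1 + 0))/(31146 - 351) = (7205 + 0*(-1))/30795 = (7205 + 0)*(1/30795) = 7205*(1/30795) = 1441/6159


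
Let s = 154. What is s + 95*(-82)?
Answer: -7636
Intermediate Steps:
s + 95*(-82) = 154 + 95*(-82) = 154 - 7790 = -7636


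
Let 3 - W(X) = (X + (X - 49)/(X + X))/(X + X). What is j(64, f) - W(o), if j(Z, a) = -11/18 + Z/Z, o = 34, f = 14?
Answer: -87991/41616 ≈ -2.1144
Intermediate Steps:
j(Z, a) = 7/18 (j(Z, a) = -11*1/18 + 1 = -11/18 + 1 = 7/18)
W(X) = 3 - (X + (-49 + X)/(2*X))/(2*X) (W(X) = 3 - (X + (X - 49)/(X + X))/(X + X) = 3 - (X + (-49 + X)/((2*X)))/(2*X) = 3 - (X + (-49 + X)*(1/(2*X)))*1/(2*X) = 3 - (X + (-49 + X)/(2*X))*1/(2*X) = 3 - (X + (-49 + X)/(2*X))/(2*X))
j(64, f) - W(o) = 7/18 - (49 - 1*34 + 10*34**2)/(4*34**2) = 7/18 - (49 - 34 + 10*1156)/(4*1156) = 7/18 - (49 - 34 + 11560)/(4*1156) = 7/18 - 11575/(4*1156) = 7/18 - 1*11575/4624 = 7/18 - 11575/4624 = -87991/41616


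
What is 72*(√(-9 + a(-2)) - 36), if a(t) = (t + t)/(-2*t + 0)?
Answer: -2592 + 72*I*√10 ≈ -2592.0 + 227.68*I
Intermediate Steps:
a(t) = -1 (a(t) = (2*t)/((-2*t)) = (2*t)*(-1/(2*t)) = -1)
72*(√(-9 + a(-2)) - 36) = 72*(√(-9 - 1) - 36) = 72*(√(-10) - 36) = 72*(I*√10 - 36) = 72*(-36 + I*√10) = -2592 + 72*I*√10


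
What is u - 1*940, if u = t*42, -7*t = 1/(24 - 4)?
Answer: -9403/10 ≈ -940.30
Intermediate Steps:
t = -1/140 (t = -1/(7*(24 - 4)) = -1/7/20 = -1/7*1/20 = -1/140 ≈ -0.0071429)
u = -3/10 (u = -1/140*42 = -3/10 ≈ -0.30000)
u - 1*940 = -3/10 - 1*940 = -3/10 - 940 = -9403/10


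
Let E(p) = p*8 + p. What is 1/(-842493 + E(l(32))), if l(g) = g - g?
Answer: -1/842493 ≈ -1.1870e-6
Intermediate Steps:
l(g) = 0
E(p) = 9*p (E(p) = 8*p + p = 9*p)
1/(-842493 + E(l(32))) = 1/(-842493 + 9*0) = 1/(-842493 + 0) = 1/(-842493) = -1/842493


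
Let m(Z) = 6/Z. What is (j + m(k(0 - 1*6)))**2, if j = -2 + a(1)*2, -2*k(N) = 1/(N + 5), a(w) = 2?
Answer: 196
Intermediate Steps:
k(N) = -1/(2*(5 + N)) (k(N) = -1/(2*(N + 5)) = -1/(2*(5 + N)))
j = 2 (j = -2 + 2*2 = -2 + 4 = 2)
(j + m(k(0 - 1*6)))**2 = (2 + 6/((-1/(10 + 2*(0 - 1*6)))))**2 = (2 + 6/((-1/(10 + 2*(0 - 6)))))**2 = (2 + 6/((-1/(10 + 2*(-6)))))**2 = (2 + 6/((-1/(10 - 12))))**2 = (2 + 6/((-1/(-2))))**2 = (2 + 6/((-1*(-1/2))))**2 = (2 + 6/(1/2))**2 = (2 + 6*2)**2 = (2 + 12)**2 = 14**2 = 196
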